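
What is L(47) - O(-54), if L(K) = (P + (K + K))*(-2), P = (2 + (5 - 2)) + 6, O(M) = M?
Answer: -156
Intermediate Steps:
P = 11 (P = (2 + 3) + 6 = 5 + 6 = 11)
L(K) = -22 - 4*K (L(K) = (11 + (K + K))*(-2) = (11 + 2*K)*(-2) = -22 - 4*K)
L(47) - O(-54) = (-22 - 4*47) - 1*(-54) = (-22 - 188) + 54 = -210 + 54 = -156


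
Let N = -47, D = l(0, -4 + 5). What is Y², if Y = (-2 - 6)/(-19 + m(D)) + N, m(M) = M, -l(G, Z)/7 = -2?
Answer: 51529/25 ≈ 2061.2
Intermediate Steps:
l(G, Z) = 14 (l(G, Z) = -7*(-2) = 14)
D = 14
Y = -227/5 (Y = (-2 - 6)/(-19 + 14) - 47 = -8/(-5) - 47 = -8*(-⅕) - 47 = 8/5 - 47 = -227/5 ≈ -45.400)
Y² = (-227/5)² = 51529/25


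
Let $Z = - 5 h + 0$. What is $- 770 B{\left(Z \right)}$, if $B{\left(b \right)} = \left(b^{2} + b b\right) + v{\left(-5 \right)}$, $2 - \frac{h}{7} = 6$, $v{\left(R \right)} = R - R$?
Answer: $-30184000$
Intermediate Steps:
$v{\left(R \right)} = 0$
$h = -28$ ($h = 14 - 42 = -28$)
$Z = 140$ ($Z = \left(-5\right) \left(-28\right) + 0 = 140 + 0 = 140$)
$B{\left(b \right)} = 2 b^{2}$ ($B{\left(b \right)} = \left(b^{2} + b b\right) + 0 = \left(b^{2} + b^{2}\right) + 0 = 2 b^{2} + 0 = 2 b^{2}$)
$- 770 B{\left(Z \right)} = - 770 \cdot 2 \cdot 140^{2} = - 770 \cdot 2 \cdot 19600 = \left(-770\right) 39200 = -30184000$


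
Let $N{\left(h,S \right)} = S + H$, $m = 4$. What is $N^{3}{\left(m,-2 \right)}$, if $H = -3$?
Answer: $-125$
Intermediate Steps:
$N{\left(h,S \right)} = -3 + S$ ($N{\left(h,S \right)} = S - 3 = -3 + S$)
$N^{3}{\left(m,-2 \right)} = \left(-3 - 2\right)^{3} = \left(-5\right)^{3} = -125$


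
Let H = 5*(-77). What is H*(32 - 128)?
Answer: 36960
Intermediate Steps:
H = -385
H*(32 - 128) = -385*(32 - 128) = -385*(-96) = 36960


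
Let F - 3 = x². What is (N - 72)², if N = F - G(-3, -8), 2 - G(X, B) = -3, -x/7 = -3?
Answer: 134689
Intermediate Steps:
x = 21 (x = -7*(-3) = 21)
G(X, B) = 5 (G(X, B) = 2 - 1*(-3) = 2 + 3 = 5)
F = 444 (F = 3 + 21² = 3 + 441 = 444)
N = 439 (N = 444 - 1*5 = 444 - 5 = 439)
(N - 72)² = (439 - 72)² = 367² = 134689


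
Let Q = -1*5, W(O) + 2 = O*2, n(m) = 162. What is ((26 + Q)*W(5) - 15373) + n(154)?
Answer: -15043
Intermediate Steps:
W(O) = -2 + 2*O (W(O) = -2 + O*2 = -2 + 2*O)
Q = -5
((26 + Q)*W(5) - 15373) + n(154) = ((26 - 5)*(-2 + 2*5) - 15373) + 162 = (21*(-2 + 10) - 15373) + 162 = (21*8 - 15373) + 162 = (168 - 15373) + 162 = -15205 + 162 = -15043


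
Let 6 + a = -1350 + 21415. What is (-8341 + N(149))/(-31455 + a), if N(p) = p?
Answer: 2048/2849 ≈ 0.71885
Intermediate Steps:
a = 20059 (a = -6 + (-1350 + 21415) = -6 + 20065 = 20059)
(-8341 + N(149))/(-31455 + a) = (-8341 + 149)/(-31455 + 20059) = -8192/(-11396) = -8192*(-1/11396) = 2048/2849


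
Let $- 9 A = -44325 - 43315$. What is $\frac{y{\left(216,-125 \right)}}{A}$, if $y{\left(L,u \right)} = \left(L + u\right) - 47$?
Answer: $\frac{99}{21910} \approx 0.0045185$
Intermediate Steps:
$y{\left(L,u \right)} = -47 + L + u$
$A = \frac{87640}{9}$ ($A = - \frac{-44325 - 43315}{9} = \left(- \frac{1}{9}\right) \left(-87640\right) = \frac{87640}{9} \approx 9737.8$)
$\frac{y{\left(216,-125 \right)}}{A} = \frac{-47 + 216 - 125}{\frac{87640}{9}} = 44 \cdot \frac{9}{87640} = \frac{99}{21910}$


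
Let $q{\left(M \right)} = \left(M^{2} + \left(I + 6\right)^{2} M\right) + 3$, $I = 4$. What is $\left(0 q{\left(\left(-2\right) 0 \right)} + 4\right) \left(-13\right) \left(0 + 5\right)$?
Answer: $-260$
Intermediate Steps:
$q{\left(M \right)} = 3 + M^{2} + 100 M$ ($q{\left(M \right)} = \left(M^{2} + \left(4 + 6\right)^{2} M\right) + 3 = \left(M^{2} + 10^{2} M\right) + 3 = \left(M^{2} + 100 M\right) + 3 = 3 + M^{2} + 100 M$)
$\left(0 q{\left(\left(-2\right) 0 \right)} + 4\right) \left(-13\right) \left(0 + 5\right) = \left(0 \left(3 + \left(\left(-2\right) 0\right)^{2} + 100 \left(\left(-2\right) 0\right)\right) + 4\right) \left(-13\right) \left(0 + 5\right) = \left(0 \left(3 + 0^{2} + 100 \cdot 0\right) + 4\right) \left(-13\right) 5 = \left(0 \left(3 + 0 + 0\right) + 4\right) \left(-13\right) 5 = \left(0 \cdot 3 + 4\right) \left(-13\right) 5 = \left(0 + 4\right) \left(-13\right) 5 = 4 \left(-13\right) 5 = \left(-52\right) 5 = -260$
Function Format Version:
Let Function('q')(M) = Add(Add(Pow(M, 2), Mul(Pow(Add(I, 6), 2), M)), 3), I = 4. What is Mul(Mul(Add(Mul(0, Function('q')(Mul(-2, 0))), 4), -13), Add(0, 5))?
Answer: -260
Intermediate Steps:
Function('q')(M) = Add(3, Pow(M, 2), Mul(100, M)) (Function('q')(M) = Add(Add(Pow(M, 2), Mul(Pow(Add(4, 6), 2), M)), 3) = Add(Add(Pow(M, 2), Mul(Pow(10, 2), M)), 3) = Add(Add(Pow(M, 2), Mul(100, M)), 3) = Add(3, Pow(M, 2), Mul(100, M)))
Mul(Mul(Add(Mul(0, Function('q')(Mul(-2, 0))), 4), -13), Add(0, 5)) = Mul(Mul(Add(Mul(0, Add(3, Pow(Mul(-2, 0), 2), Mul(100, Mul(-2, 0)))), 4), -13), Add(0, 5)) = Mul(Mul(Add(Mul(0, Add(3, Pow(0, 2), Mul(100, 0))), 4), -13), 5) = Mul(Mul(Add(Mul(0, Add(3, 0, 0)), 4), -13), 5) = Mul(Mul(Add(Mul(0, 3), 4), -13), 5) = Mul(Mul(Add(0, 4), -13), 5) = Mul(Mul(4, -13), 5) = Mul(-52, 5) = -260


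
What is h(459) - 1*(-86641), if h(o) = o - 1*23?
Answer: 87077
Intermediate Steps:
h(o) = -23 + o (h(o) = o - 23 = -23 + o)
h(459) - 1*(-86641) = (-23 + 459) - 1*(-86641) = 436 + 86641 = 87077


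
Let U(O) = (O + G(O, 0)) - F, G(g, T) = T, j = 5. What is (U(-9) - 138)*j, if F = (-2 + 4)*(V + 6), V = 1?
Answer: -805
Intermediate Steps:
F = 14 (F = (-2 + 4)*(1 + 6) = 2*7 = 14)
U(O) = -14 + O (U(O) = (O + 0) - 1*14 = O - 14 = -14 + O)
(U(-9) - 138)*j = ((-14 - 9) - 138)*5 = (-23 - 138)*5 = -161*5 = -805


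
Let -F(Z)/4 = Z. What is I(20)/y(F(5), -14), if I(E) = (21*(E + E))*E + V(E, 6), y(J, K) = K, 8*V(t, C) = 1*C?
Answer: -67203/56 ≈ -1200.1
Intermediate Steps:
F(Z) = -4*Z
V(t, C) = C/8 (V(t, C) = (1*C)/8 = C/8)
I(E) = ¾ + 42*E² (I(E) = (21*(E + E))*E + (⅛)*6 = (21*(2*E))*E + ¾ = (42*E)*E + ¾ = 42*E² + ¾ = ¾ + 42*E²)
I(20)/y(F(5), -14) = (¾ + 42*20²)/(-14) = (¾ + 42*400)*(-1/14) = (¾ + 16800)*(-1/14) = (67203/4)*(-1/14) = -67203/56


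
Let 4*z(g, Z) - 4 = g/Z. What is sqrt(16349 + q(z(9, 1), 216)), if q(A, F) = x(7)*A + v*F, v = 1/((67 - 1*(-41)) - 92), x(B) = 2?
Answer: sqrt(16369) ≈ 127.94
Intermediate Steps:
z(g, Z) = 1 + g/(4*Z) (z(g, Z) = 1 + (g/Z)/4 = 1 + g/(4*Z))
v = 1/16 (v = 1/((67 + 41) - 92) = 1/(108 - 92) = 1/16 ≈ 0.062500)
q(A, F) = 2*A + F/16
sqrt(16349 + q(z(9, 1), 216)) = sqrt(16349 + (2*((1 + (1/4)*9)/1) + (1/16)*216)) = sqrt(16349 + (2*(1*(1 + 9/4)) + 27/2)) = sqrt(16349 + (2*(1*(13/4)) + 27/2)) = sqrt(16349 + (2*(13/4) + 27/2)) = sqrt(16349 + (13/2 + 27/2)) = sqrt(16349 + 20) = sqrt(16369)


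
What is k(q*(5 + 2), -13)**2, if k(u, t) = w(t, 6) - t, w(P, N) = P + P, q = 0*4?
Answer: 169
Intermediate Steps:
q = 0
w(P, N) = 2*P
k(u, t) = t (k(u, t) = 2*t - t = t)
k(q*(5 + 2), -13)**2 = (-13)**2 = 169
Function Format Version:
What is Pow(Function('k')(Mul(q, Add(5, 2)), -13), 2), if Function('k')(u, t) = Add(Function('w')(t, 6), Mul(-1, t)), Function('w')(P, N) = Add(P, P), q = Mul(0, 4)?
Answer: 169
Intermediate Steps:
q = 0
Function('w')(P, N) = Mul(2, P)
Function('k')(u, t) = t (Function('k')(u, t) = Add(Mul(2, t), Mul(-1, t)) = t)
Pow(Function('k')(Mul(q, Add(5, 2)), -13), 2) = Pow(-13, 2) = 169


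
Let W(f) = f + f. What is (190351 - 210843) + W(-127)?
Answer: -20746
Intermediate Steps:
W(f) = 2*f
(190351 - 210843) + W(-127) = (190351 - 210843) + 2*(-127) = -20492 - 254 = -20746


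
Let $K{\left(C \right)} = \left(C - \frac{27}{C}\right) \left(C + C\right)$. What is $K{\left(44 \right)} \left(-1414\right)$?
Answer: $-5398652$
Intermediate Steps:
$K{\left(C \right)} = 2 C \left(C - \frac{27}{C}\right)$ ($K{\left(C \right)} = \left(C - \frac{27}{C}\right) 2 C = 2 C \left(C - \frac{27}{C}\right)$)
$K{\left(44 \right)} \left(-1414\right) = \left(-54 + 2 \cdot 44^{2}\right) \left(-1414\right) = \left(-54 + 2 \cdot 1936\right) \left(-1414\right) = \left(-54 + 3872\right) \left(-1414\right) = 3818 \left(-1414\right) = -5398652$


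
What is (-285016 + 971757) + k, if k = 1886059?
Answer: 2572800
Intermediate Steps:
(-285016 + 971757) + k = (-285016 + 971757) + 1886059 = 686741 + 1886059 = 2572800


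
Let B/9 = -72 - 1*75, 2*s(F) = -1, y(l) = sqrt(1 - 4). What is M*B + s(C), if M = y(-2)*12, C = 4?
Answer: -1/2 - 15876*I*sqrt(3) ≈ -0.5 - 27498.0*I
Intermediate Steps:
y(l) = I*sqrt(3) (y(l) = sqrt(-3) = I*sqrt(3))
s(F) = -1/2 (s(F) = (1/2)*(-1) = -1/2)
B = -1323 (B = 9*(-72 - 1*75) = 9*(-72 - 75) = 9*(-147) = -1323)
M = 12*I*sqrt(3) (M = (I*sqrt(3))*12 = 12*I*sqrt(3) ≈ 20.785*I)
M*B + s(C) = (12*I*sqrt(3))*(-1323) - 1/2 = -15876*I*sqrt(3) - 1/2 = -1/2 - 15876*I*sqrt(3)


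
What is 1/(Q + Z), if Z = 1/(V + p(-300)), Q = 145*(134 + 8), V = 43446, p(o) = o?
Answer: 43146/888376141 ≈ 4.8567e-5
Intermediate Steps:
Q = 20590 (Q = 145*142 = 20590)
Z = 1/43146 (Z = 1/(43446 - 300) = 1/43146 ≈ 2.3177e-5)
1/(Q + Z) = 1/(20590 + 1/43146) = 1/(888376141/43146) = 43146/888376141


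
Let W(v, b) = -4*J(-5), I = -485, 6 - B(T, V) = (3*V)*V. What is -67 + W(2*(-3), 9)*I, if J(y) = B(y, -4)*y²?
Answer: -2037067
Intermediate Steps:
B(T, V) = 6 - 3*V² (B(T, V) = 6 - 3*V*V = 6 - 3*V²)
J(y) = -42*y² (J(y) = (6 - 3*(-4)²)*y² = (6 - 3*16)*y² = (6 - 48)*y² = -42*y²)
W(v, b) = 4200 (W(v, b) = -(-168)*(-5)² = -(-168)*25 = -4*(-1050) = 4200)
-67 + W(2*(-3), 9)*I = -67 + 4200*(-485) = -67 - 2037000 = -2037067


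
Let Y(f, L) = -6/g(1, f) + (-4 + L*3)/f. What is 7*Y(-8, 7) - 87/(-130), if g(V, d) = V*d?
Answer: -4657/520 ≈ -8.9558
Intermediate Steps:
Y(f, L) = -6/f + (-4 + 3*L)/f (Y(f, L) = -6/f + (-4 + L*3)/f = -6/f + (-4 + 3*L)/f)
7*Y(-8, 7) - 87/(-130) = 7*((-10 + 3*7)/(-8)) - 87/(-130) = 7*(-(-10 + 21)/8) - 87*(-1/130) = 7*(-⅛*11) + 87/130 = 7*(-11/8) + 87/130 = -77/8 + 87/130 = -4657/520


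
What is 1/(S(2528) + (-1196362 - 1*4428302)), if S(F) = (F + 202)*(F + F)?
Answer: 1/8178216 ≈ 1.2228e-7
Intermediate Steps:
S(F) = 2*F*(202 + F) (S(F) = (202 + F)*(2*F) = 2*F*(202 + F))
1/(S(2528) + (-1196362 - 1*4428302)) = 1/(2*2528*(202 + 2528) + (-1196362 - 1*4428302)) = 1/(2*2528*2730 + (-1196362 - 4428302)) = 1/(13802880 - 5624664) = 1/8178216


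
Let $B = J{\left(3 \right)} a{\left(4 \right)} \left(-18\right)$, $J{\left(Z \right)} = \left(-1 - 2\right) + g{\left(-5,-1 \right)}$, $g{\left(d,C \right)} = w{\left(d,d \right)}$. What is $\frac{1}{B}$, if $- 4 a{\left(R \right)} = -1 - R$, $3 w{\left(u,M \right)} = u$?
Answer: $\frac{1}{105} \approx 0.0095238$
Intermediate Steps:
$w{\left(u,M \right)} = \frac{u}{3}$
$g{\left(d,C \right)} = \frac{d}{3}$
$a{\left(R \right)} = \frac{1}{4} + \frac{R}{4}$ ($a{\left(R \right)} = - \frac{-1 - R}{4} = \frac{1}{4} + \frac{R}{4}$)
$J{\left(Z \right)} = - \frac{14}{3}$ ($J{\left(Z \right)} = \left(-1 - 2\right) + \frac{1}{3} \left(-5\right) = -3 - \frac{5}{3} = - \frac{14}{3}$)
$B = 105$ ($B = - \frac{14 \left(\frac{1}{4} + \frac{1}{4} \cdot 4\right)}{3} \left(-18\right) = - \frac{14 \left(\frac{1}{4} + 1\right)}{3} \left(-18\right) = \left(- \frac{14}{3}\right) \frac{5}{4} \left(-18\right) = \left(- \frac{35}{6}\right) \left(-18\right) = 105$)
$\frac{1}{B} = \frac{1}{105}$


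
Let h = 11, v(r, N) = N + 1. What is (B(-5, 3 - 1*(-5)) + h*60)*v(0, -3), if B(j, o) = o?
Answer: -1336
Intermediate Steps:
v(r, N) = 1 + N
(B(-5, 3 - 1*(-5)) + h*60)*v(0, -3) = ((3 - 1*(-5)) + 11*60)*(1 - 3) = ((3 + 5) + 660)*(-2) = (8 + 660)*(-2) = 668*(-2) = -1336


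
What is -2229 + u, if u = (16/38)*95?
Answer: -2189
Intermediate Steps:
u = 40 (u = (16*(1/38))*95 = (8/19)*95 = 40)
-2229 + u = -2229 + 40 = -2189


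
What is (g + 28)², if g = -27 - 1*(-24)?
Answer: 625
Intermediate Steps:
g = -3 (g = -27 + 24 = -3)
(g + 28)² = (-3 + 28)² = 25² = 625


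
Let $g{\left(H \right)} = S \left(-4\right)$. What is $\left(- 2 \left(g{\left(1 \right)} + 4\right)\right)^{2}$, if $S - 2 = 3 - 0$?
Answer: $1024$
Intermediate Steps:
$S = 5$ ($S = 2 + \left(3 - 0\right) = 2 + \left(3 + 0\right) = 2 + 3 = 5$)
$g{\left(H \right)} = -20$ ($g{\left(H \right)} = 5 \left(-4\right) = -20$)
$\left(- 2 \left(g{\left(1 \right)} + 4\right)\right)^{2} = \left(- 2 \left(-20 + 4\right)\right)^{2} = \left(\left(-2\right) \left(-16\right)\right)^{2} = 32^{2} = 1024$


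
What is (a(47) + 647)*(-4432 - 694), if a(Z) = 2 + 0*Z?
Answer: -3326774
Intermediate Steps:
a(Z) = 2 (a(Z) = 2 + 0 = 2)
(a(47) + 647)*(-4432 - 694) = (2 + 647)*(-4432 - 694) = 649*(-5126) = -3326774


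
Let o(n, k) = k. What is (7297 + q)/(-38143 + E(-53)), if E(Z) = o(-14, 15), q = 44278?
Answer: -51575/38128 ≈ -1.3527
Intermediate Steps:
E(Z) = 15
(7297 + q)/(-38143 + E(-53)) = (7297 + 44278)/(-38143 + 15) = 51575/(-38128) = 51575*(-1/38128) = -51575/38128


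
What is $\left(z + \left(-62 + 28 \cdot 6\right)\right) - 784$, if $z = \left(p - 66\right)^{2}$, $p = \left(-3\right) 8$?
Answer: $7422$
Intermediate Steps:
$p = -24$
$z = 8100$ ($z = \left(-24 - 66\right)^{2} = \left(-90\right)^{2} = 8100$)
$\left(z + \left(-62 + 28 \cdot 6\right)\right) - 784 = \left(8100 + \left(-62 + 28 \cdot 6\right)\right) - 784 = \left(8100 + \left(-62 + 168\right)\right) + \left(8 - 792\right) = \left(8100 + 106\right) - 784 = 8206 - 784 = 7422$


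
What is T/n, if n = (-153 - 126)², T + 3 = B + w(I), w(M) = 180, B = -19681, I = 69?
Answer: -19504/77841 ≈ -0.25056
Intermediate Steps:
T = -19504 (T = -3 + (-19681 + 180) = -3 - 19501 = -19504)
n = 77841 (n = (-279)² = 77841)
T/n = -19504/77841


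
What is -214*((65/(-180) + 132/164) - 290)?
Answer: 45730195/738 ≈ 61965.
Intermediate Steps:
-214*((65/(-180) + 132/164) - 290) = -214*((65*(-1/180) + 132*(1/164)) - 290) = -214*((-13/36 + 33/41) - 290) = -214*(655/1476 - 290) = -214*(-427385/1476) = 45730195/738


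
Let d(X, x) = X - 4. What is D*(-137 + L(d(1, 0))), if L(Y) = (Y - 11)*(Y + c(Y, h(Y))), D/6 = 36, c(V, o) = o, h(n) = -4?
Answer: -8424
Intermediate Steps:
D = 216 (D = 6*36 = 216)
d(X, x) = -4 + X
L(Y) = (-11 + Y)*(-4 + Y) (L(Y) = (Y - 11)*(Y - 4) = (-11 + Y)*(-4 + Y))
D*(-137 + L(d(1, 0))) = 216*(-137 + (44 + (-4 + 1)² - 15*(-4 + 1))) = 216*(-137 + (44 + (-3)² - 15*(-3))) = 216*(-137 + (44 + 9 + 45)) = 216*(-137 + 98) = 216*(-39) = -8424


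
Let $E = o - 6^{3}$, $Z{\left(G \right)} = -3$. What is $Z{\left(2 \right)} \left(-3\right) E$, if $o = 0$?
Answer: $-1944$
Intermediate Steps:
$E = -216$ ($E = 0 - 6^{3} = 0 - 216 = -216$)
$Z{\left(2 \right)} \left(-3\right) E = \left(-3\right) \left(-3\right) \left(-216\right) = 9 \left(-216\right) = -1944$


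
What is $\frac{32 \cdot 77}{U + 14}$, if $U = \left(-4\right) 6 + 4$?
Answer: $- \frac{1232}{3} \approx -410.67$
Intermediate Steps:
$U = -20$ ($U = -24 + 4 = -20$)
$\frac{32 \cdot 77}{U + 14} = \frac{32 \cdot 77}{-20 + 14} = \frac{2464}{-6} = 2464 \left(- \frac{1}{6}\right) = - \frac{1232}{3}$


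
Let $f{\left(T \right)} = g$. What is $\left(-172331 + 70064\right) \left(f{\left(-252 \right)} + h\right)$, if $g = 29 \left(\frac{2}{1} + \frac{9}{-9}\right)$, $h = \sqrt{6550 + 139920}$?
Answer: $-2965743 - 102267 \sqrt{146470} \approx -4.2105 \cdot 10^{7}$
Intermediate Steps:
$h = \sqrt{146470} \approx 382.71$
$g = 29$ ($g = 29 \left(2 \cdot 1 + 9 \left(- \frac{1}{9}\right)\right) = 29 \left(2 - 1\right) = 29 \cdot 1 = 29$)
$f{\left(T \right)} = 29$
$\left(-172331 + 70064\right) \left(f{\left(-252 \right)} + h\right) = \left(-172331 + 70064\right) \left(29 + \sqrt{146470}\right) = - 102267 \left(29 + \sqrt{146470}\right) = -2965743 - 102267 \sqrt{146470}$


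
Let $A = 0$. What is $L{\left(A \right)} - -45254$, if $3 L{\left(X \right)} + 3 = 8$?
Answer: $\frac{135767}{3} \approx 45256.0$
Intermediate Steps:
$L{\left(X \right)} = \frac{5}{3}$ ($L{\left(X \right)} = -1 + \frac{1}{3} \cdot 8 = -1 + \frac{8}{3} = \frac{5}{3}$)
$L{\left(A \right)} - -45254 = \frac{5}{3} - -45254 = \frac{5}{3} + 45254 = \frac{135767}{3}$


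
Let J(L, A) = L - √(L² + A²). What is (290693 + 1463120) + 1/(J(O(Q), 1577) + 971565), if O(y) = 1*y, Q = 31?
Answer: 827796490855400817/471998149663 + √2487890/943996299326 ≈ 1.7538e+6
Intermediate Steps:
O(y) = y
J(L, A) = L - √(A² + L²)
(290693 + 1463120) + 1/(J(O(Q), 1577) + 971565) = (290693 + 1463120) + 1/((31 - √(1577² + 31²)) + 971565) = 1753813 + 1/((31 - √(2486929 + 961)) + 971565) = 1753813 + 1/((31 - √2487890) + 971565) = 1753813 + 1/(971596 - √2487890)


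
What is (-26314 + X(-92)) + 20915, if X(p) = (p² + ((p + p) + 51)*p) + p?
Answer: 15209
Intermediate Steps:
X(p) = p + p² + p*(51 + 2*p) (X(p) = (p² + (2*p + 51)*p) + p = (p² + (51 + 2*p)*p) + p = (p² + p*(51 + 2*p)) + p = p + p² + p*(51 + 2*p))
(-26314 + X(-92)) + 20915 = (-26314 - 92*(52 + 3*(-92))) + 20915 = (-26314 - 92*(52 - 276)) + 20915 = (-26314 - 92*(-224)) + 20915 = (-26314 + 20608) + 20915 = -5706 + 20915 = 15209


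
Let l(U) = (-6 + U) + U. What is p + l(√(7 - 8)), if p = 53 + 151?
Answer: 198 + 2*I ≈ 198.0 + 2.0*I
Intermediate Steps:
p = 204
l(U) = -6 + 2*U
p + l(√(7 - 8)) = 204 + (-6 + 2*√(7 - 8)) = 204 + (-6 + 2*√(-1)) = 204 + (-6 + 2*I) = 198 + 2*I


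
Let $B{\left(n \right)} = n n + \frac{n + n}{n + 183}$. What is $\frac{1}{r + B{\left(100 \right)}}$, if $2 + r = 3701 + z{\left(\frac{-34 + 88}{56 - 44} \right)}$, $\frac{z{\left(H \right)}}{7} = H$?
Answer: $\frac{566}{7771863} \approx 7.2827 \cdot 10^{-5}$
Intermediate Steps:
$z{\left(H \right)} = 7 H$
$B{\left(n \right)} = n^{2} + \frac{2 n}{183 + n}$
$r = \frac{7461}{2}$ ($r = -2 + \left(3701 + 7 \frac{-34 + 88}{56 - 44}\right) = -2 + \left(3701 + 7 \cdot \frac{54}{12}\right) = -2 + \left(3701 + 7 \cdot 54 \cdot \frac{1}{12}\right) = -2 + \left(3701 + 7 \cdot \frac{9}{2}\right) = -2 + \left(3701 + \frac{63}{2}\right) = -2 + \frac{7465}{2} = \frac{7461}{2} \approx 3730.5$)
$\frac{1}{r + B{\left(100 \right)}} = \frac{1}{\frac{7461}{2} + \frac{100 \left(2 + 100^{2} + 183 \cdot 100\right)}{183 + 100}} = \frac{1}{\frac{7461}{2} + \frac{100 \left(2 + 10000 + 18300\right)}{283}} = \frac{1}{\frac{7461}{2} + 100 \cdot \frac{1}{283} \cdot 28302} = \frac{1}{\frac{7461}{2} + \frac{2830200}{283}} = \frac{1}{\frac{7771863}{566}} = \frac{566}{7771863}$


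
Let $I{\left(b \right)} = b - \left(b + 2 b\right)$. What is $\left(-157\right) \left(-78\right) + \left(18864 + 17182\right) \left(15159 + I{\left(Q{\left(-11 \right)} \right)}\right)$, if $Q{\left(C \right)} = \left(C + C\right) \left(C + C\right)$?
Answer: $511541032$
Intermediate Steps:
$Q{\left(C \right)} = 4 C^{2}$ ($Q{\left(C \right)} = 2 C 2 C = 4 C^{2}$)
$I{\left(b \right)} = - 2 b$ ($I{\left(b \right)} = b - 3 b = - 2 b$)
$\left(-157\right) \left(-78\right) + \left(18864 + 17182\right) \left(15159 + I{\left(Q{\left(-11 \right)} \right)}\right) = \left(-157\right) \left(-78\right) + \left(18864 + 17182\right) \left(15159 - 2 \cdot 4 \left(-11\right)^{2}\right) = 12246 + 36046 \left(15159 - 2 \cdot 4 \cdot 121\right) = 12246 + 36046 \left(15159 - 968\right) = 12246 + 36046 \cdot 14191 = 12246 + 511528786 = 511541032$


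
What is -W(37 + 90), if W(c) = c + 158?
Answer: -285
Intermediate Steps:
W(c) = 158 + c
-W(37 + 90) = -(158 + (37 + 90)) = -(158 + 127) = -1*285 = -285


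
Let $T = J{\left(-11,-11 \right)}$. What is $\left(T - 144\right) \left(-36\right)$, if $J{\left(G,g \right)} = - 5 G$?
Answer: $3204$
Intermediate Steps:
$T = 55$ ($T = \left(-5\right) \left(-11\right) = 55$)
$\left(T - 144\right) \left(-36\right) = \left(55 - 144\right) \left(-36\right) = \left(-89\right) \left(-36\right) = 3204$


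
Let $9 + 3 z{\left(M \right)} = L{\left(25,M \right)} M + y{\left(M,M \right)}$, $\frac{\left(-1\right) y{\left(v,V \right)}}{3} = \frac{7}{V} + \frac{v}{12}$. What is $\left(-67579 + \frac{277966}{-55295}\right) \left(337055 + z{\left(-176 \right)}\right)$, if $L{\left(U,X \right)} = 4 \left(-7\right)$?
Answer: $- \frac{222776722711121093}{9731920} \approx -2.2891 \cdot 10^{10}$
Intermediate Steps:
$y{\left(v,V \right)} = - \frac{21}{V} - \frac{v}{4}$ ($y{\left(v,V \right)} = - 3 \left(\frac{7}{V} + \frac{v}{12}\right) = - \frac{21}{V} - \frac{v}{4}$)
$L{\left(U,X \right)} = -28$
$z{\left(M \right)} = -3 - \frac{7}{M} - \frac{113 M}{12}$ ($z{\left(M \right)} = -3 + \frac{- 28 M - \left(\frac{21}{M} + \frac{M}{4}\right)}{3} = -3 + \frac{- \frac{21}{M} - \frac{113 M}{4}}{3} = -3 - \left(\frac{7}{M} + \frac{113 M}{12}\right) = -3 - \frac{7}{M} - \frac{113 M}{12}$)
$\left(-67579 + \frac{277966}{-55295}\right) \left(337055 + z{\left(-176 \right)}\right) = \left(-67579 + \frac{277966}{-55295}\right) \left(337055 - \left(- \frac{4963}{3} - \frac{7}{176}\right)\right) = \left(-67579 + 277966 \left(- \frac{1}{55295}\right)\right) \left(337055 - - \frac{873509}{528}\right) = \left(-67579 - \frac{277966}{55295}\right) \left(337055 + \left(-3 + \frac{7}{176} + \frac{4972}{3}\right)\right) = - \frac{3737058771 \left(337055 + \frac{873509}{528}\right)}{55295} = \left(- \frac{3737058771}{55295}\right) \frac{178838549}{528} = - \frac{222776722711121093}{9731920}$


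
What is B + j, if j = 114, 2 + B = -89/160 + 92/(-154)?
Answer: 1365627/12320 ≈ 110.85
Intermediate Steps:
B = -38853/12320 (B = -2 + (-89/160 + 92/(-154)) = -2 + (-89*1/160 + 92*(-1/154)) = -2 + (-89/160 - 46/77) = -2 - 14213/12320 = -38853/12320 ≈ -3.1537)
B + j = -38853/12320 + 114 = 1365627/12320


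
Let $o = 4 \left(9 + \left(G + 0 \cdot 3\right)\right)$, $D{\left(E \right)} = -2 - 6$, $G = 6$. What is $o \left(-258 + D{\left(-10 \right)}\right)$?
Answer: $-15960$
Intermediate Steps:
$D{\left(E \right)} = -8$ ($D{\left(E \right)} = -2 - 6 = -8$)
$o = 60$ ($o = 4 \left(9 + \left(6 + 0 \cdot 3\right)\right) = 4 \left(9 + \left(6 + 0\right)\right) = 4 \left(9 + 6\right) = 4 \cdot 15 = 60$)
$o \left(-258 + D{\left(-10 \right)}\right) = 60 \left(-258 - 8\right) = 60 \left(-266\right) = -15960$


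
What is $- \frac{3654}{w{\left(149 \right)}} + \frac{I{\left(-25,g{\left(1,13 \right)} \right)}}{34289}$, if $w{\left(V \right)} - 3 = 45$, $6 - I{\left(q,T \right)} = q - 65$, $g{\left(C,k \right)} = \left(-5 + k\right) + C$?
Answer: $- \frac{20881233}{274312} \approx -76.122$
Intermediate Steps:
$g{\left(C,k \right)} = -5 + C + k$
$I{\left(q,T \right)} = 71 - q$ ($I{\left(q,T \right)} = 6 - \left(q - 65\right) = 6 - \left(-65 + q\right) = 71 - q$)
$w{\left(V \right)} = 48$ ($w{\left(V \right)} = 3 + 45 = 48$)
$- \frac{3654}{w{\left(149 \right)}} + \frac{I{\left(-25,g{\left(1,13 \right)} \right)}}{34289} = - \frac{3654}{48} + \frac{71 - -25}{34289} = \left(-3654\right) \frac{1}{48} + \left(71 + 25\right) \frac{1}{34289} = - \frac{609}{8} + 96 \cdot \frac{1}{34289} = - \frac{609}{8} + \frac{96}{34289} = - \frac{20881233}{274312}$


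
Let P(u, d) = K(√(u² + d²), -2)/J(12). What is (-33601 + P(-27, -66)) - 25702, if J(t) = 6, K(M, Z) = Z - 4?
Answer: -59304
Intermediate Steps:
K(M, Z) = -4 + Z
P(u, d) = -1 (P(u, d) = (-4 - 2)/6 = -6*⅙ = -1)
(-33601 + P(-27, -66)) - 25702 = (-33601 - 1) - 25702 = -33602 - 25702 = -59304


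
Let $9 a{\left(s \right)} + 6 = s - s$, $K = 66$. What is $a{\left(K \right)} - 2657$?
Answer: $- \frac{7973}{3} \approx -2657.7$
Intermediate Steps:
$a{\left(s \right)} = - \frac{2}{3}$ ($a{\left(s \right)} = - \frac{2}{3} + \frac{s - s}{9} = - \frac{2}{3} + \frac{1}{9} \cdot 0 = - \frac{2}{3} + 0 = - \frac{2}{3}$)
$a{\left(K \right)} - 2657 = - \frac{2}{3} - 2657 = - \frac{7973}{3}$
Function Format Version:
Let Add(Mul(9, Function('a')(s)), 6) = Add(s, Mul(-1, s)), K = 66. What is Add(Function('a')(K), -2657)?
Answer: Rational(-7973, 3) ≈ -2657.7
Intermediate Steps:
Function('a')(s) = Rational(-2, 3) (Function('a')(s) = Add(Rational(-2, 3), Mul(Rational(1, 9), Add(s, Mul(-1, s)))) = Add(Rational(-2, 3), Mul(Rational(1, 9), 0)) = Add(Rational(-2, 3), 0) = Rational(-2, 3))
Add(Function('a')(K), -2657) = Add(Rational(-2, 3), -2657) = Rational(-7973, 3)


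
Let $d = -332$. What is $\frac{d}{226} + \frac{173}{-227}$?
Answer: $- \frac{57231}{25651} \approx -2.2311$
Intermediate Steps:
$\frac{d}{226} + \frac{173}{-227} = - \frac{332}{226} + \frac{173}{-227} = \left(-332\right) \frac{1}{226} + 173 \left(- \frac{1}{227}\right) = - \frac{166}{113} - \frac{173}{227} = - \frac{57231}{25651}$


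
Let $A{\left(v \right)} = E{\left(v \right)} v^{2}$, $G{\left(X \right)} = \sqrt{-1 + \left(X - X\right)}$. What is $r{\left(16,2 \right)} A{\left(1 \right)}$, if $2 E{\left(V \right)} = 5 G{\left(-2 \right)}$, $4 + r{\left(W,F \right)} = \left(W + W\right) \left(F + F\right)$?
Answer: $310 i \approx 310.0 i$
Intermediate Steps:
$G{\left(X \right)} = i$ ($G{\left(X \right)} = \sqrt{-1 + 0} = \sqrt{-1} = i$)
$r{\left(W,F \right)} = -4 + 4 F W$ ($r{\left(W,F \right)} = -4 + \left(W + W\right) \left(F + F\right) = -4 + 2 W 2 F = -4 + 4 F W$)
$E{\left(V \right)} = \frac{5 i}{2}$
$A{\left(v \right)} = \frac{5 i v^{2}}{2}$ ($A{\left(v \right)} = \frac{5 i}{2} v^{2} = \frac{5 i v^{2}}{2}$)
$r{\left(16,2 \right)} A{\left(1 \right)} = \left(-4 + 4 \cdot 2 \cdot 16\right) \frac{5 i 1^{2}}{2} = \left(-4 + 128\right) \frac{5}{2} i 1 = 124 \frac{5 i}{2} = 310 i$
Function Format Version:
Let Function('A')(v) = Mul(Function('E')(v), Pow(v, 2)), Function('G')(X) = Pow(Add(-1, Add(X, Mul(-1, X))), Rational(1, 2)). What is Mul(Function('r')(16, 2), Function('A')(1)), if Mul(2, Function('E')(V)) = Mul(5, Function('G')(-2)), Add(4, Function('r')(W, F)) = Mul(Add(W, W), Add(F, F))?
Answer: Mul(310, I) ≈ Mul(310.00, I)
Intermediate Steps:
Function('G')(X) = I (Function('G')(X) = Pow(Add(-1, 0), Rational(1, 2)) = Pow(-1, Rational(1, 2)) = I)
Function('r')(W, F) = Add(-4, Mul(4, F, W)) (Function('r')(W, F) = Add(-4, Mul(Add(W, W), Add(F, F))) = Add(-4, Mul(Mul(2, W), Mul(2, F))) = Add(-4, Mul(4, F, W)))
Function('E')(V) = Mul(Rational(5, 2), I) (Function('E')(V) = Mul(Rational(1, 2), Mul(5, I)) = Mul(Rational(5, 2), I))
Function('A')(v) = Mul(Rational(5, 2), I, Pow(v, 2)) (Function('A')(v) = Mul(Mul(Rational(5, 2), I), Pow(v, 2)) = Mul(Rational(5, 2), I, Pow(v, 2)))
Mul(Function('r')(16, 2), Function('A')(1)) = Mul(Add(-4, Mul(4, 2, 16)), Mul(Rational(5, 2), I, Pow(1, 2))) = Mul(Add(-4, 128), Mul(Rational(5, 2), I, 1)) = Mul(124, Mul(Rational(5, 2), I)) = Mul(310, I)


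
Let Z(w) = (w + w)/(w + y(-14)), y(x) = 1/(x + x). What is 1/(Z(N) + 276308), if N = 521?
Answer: 14587/4030533972 ≈ 3.6191e-6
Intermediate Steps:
y(x) = 1/(2*x)
Z(w) = 2*w/(-1/28 + w) (Z(w) = (w + w)/(w + (½)/(-14)) = (2*w)/(w + (½)*(-1/14)) = (2*w)/(w - 1/28) = (2*w)/(-1/28 + w) = 2*w/(-1/28 + w))
1/(Z(N) + 276308) = 1/(56*521/(-1 + 28*521) + 276308) = 1/(56*521/(-1 + 14588) + 276308) = 1/(56*521/14587 + 276308) = 1/(56*521*(1/14587) + 276308) = 1/(29176/14587 + 276308) = 1/(4030533972/14587) = 14587/4030533972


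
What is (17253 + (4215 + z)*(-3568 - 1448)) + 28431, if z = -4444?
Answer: 1194348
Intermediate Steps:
(17253 + (4215 + z)*(-3568 - 1448)) + 28431 = (17253 + (4215 - 4444)*(-3568 - 1448)) + 28431 = (17253 - 229*(-5016)) + 28431 = (17253 + 1148664) + 28431 = 1165917 + 28431 = 1194348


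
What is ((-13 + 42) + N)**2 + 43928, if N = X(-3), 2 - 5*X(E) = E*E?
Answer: 1117244/25 ≈ 44690.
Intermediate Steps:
X(E) = 2/5 - E**2/5 (X(E) = 2/5 - E*E/5 = 2/5 - E**2/5)
N = -7/5 (N = 2/5 - 1/5*(-3)**2 = 2/5 - 1/5*9 = 2/5 - 9/5 = -7/5 ≈ -1.4000)
((-13 + 42) + N)**2 + 43928 = ((-13 + 42) - 7/5)**2 + 43928 = (29 - 7/5)**2 + 43928 = (138/5)**2 + 43928 = 19044/25 + 43928 = 1117244/25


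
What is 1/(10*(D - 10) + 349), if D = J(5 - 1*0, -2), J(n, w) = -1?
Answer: 1/239 ≈ 0.0041841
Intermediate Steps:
D = -1
1/(10*(D - 10) + 349) = 1/(10*(-1 - 10) + 349) = 1/(10*(-11) + 349) = 1/(-110 + 349) = 1/239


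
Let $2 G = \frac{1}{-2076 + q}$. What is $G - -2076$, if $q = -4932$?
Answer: $\frac{29097215}{14016} \approx 2076.0$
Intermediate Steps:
$G = - \frac{1}{14016}$ ($G = \frac{1}{2 \left(-2076 - 4932\right)} = \frac{1}{2 \left(-7008\right)} = \frac{1}{2} \left(- \frac{1}{7008}\right) = - \frac{1}{14016} \approx -7.1347 \cdot 10^{-5}$)
$G - -2076 = - \frac{1}{14016} - -2076 = - \frac{1}{14016} + 2076 = \frac{29097215}{14016}$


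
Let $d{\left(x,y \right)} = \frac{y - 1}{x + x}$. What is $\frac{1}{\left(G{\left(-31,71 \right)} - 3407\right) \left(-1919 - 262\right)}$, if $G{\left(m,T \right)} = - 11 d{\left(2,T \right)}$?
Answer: $\frac{2}{15701019} \approx 1.2738 \cdot 10^{-7}$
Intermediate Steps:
$d{\left(x,y \right)} = \frac{-1 + y}{2 x}$
$G{\left(m,T \right)} = \frac{11}{4} - \frac{11 T}{4}$ ($G{\left(m,T \right)} = - 11 \frac{-1 + T}{2 \cdot 2} = - 11 \cdot \frac{1}{2} \cdot \frac{1}{2} \left(-1 + T\right) = - 11 \left(- \frac{1}{4} + \frac{T}{4}\right) = \frac{11}{4} - \frac{11 T}{4}$)
$\frac{1}{\left(G{\left(-31,71 \right)} - 3407\right) \left(-1919 - 262\right)} = \frac{1}{\left(\left(\frac{11}{4} - \frac{781}{4}\right) - 3407\right) \left(-1919 - 262\right)} = \frac{1}{\left(\left(\frac{11}{4} - \frac{781}{4}\right) - 3407\right) \left(-2181\right)} = \frac{1}{\left(- \frac{385}{2} - 3407\right) \left(-2181\right)} = \frac{1}{\left(- \frac{7199}{2}\right) \left(-2181\right)} = \frac{1}{\frac{15701019}{2}} = \frac{2}{15701019}$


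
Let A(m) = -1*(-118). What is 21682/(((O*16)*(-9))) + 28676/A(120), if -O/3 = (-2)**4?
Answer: 50191747/203904 ≈ 246.15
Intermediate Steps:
A(m) = 118
O = -48 (O = -3*(-2)**4 = -3*16 = -48)
21682/(((O*16)*(-9))) + 28676/A(120) = 21682/((-48*16*(-9))) + 28676/118 = 21682/((-768*(-9))) + 28676*(1/118) = 21682/6912 + 14338/59 = 21682*(1/6912) + 14338/59 = 10841/3456 + 14338/59 = 50191747/203904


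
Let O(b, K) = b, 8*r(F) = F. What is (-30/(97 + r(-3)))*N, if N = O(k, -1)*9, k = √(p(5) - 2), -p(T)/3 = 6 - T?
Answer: -2160*I*√5/773 ≈ -6.2483*I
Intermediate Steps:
r(F) = F/8
p(T) = -18 + 3*T (p(T) = -3*(6 - T) = -18 + 3*T)
k = I*√5 (k = √((-18 + 3*5) - 2) = √((-18 + 15) - 2) = √(-3 - 2) = √(-5) = I*√5 ≈ 2.2361*I)
N = 9*I*√5 (N = (I*√5)*9 = 9*I*√5 ≈ 20.125*I)
(-30/(97 + r(-3)))*N = (-30/(97 + (⅛)*(-3)))*(9*I*√5) = (-30/(97 - 3/8))*(9*I*√5) = (-30/773/8)*(9*I*√5) = (-30*8/773)*(9*I*√5) = -2160*I*√5/773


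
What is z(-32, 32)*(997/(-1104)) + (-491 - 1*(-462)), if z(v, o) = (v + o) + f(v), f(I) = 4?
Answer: -9001/276 ≈ -32.612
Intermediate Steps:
z(v, o) = 4 + o + v (z(v, o) = (v + o) + 4 = (o + v) + 4 = 4 + o + v)
z(-32, 32)*(997/(-1104)) + (-491 - 1*(-462)) = (4 + 32 - 32)*(997/(-1104)) + (-491 - 1*(-462)) = 4*(997*(-1/1104)) + (-491 + 462) = 4*(-997/1104) - 29 = -997/276 - 29 = -9001/276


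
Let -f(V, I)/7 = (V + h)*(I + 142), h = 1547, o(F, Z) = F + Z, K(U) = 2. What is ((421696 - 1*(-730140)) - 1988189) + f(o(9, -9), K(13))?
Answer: -2395729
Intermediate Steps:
f(V, I) = -7*(142 + I)*(1547 + V) (f(V, I) = -7*(V + 1547)*(I + 142) = -7*(1547 + V)*(142 + I) = -7*(142 + I)*(1547 + V))
((421696 - 1*(-730140)) - 1988189) + f(o(9, -9), K(13)) = ((421696 - 1*(-730140)) - 1988189) + (-1537718 - 10829*2 - 994*(9 - 9) - 7*2*(9 - 9)) = ((421696 + 730140) - 1988189) + (-1537718 - 21658 - 994*0 - 7*2*0) = (1151836 - 1988189) + (-1537718 - 21658 + 0 + 0) = -836353 - 1559376 = -2395729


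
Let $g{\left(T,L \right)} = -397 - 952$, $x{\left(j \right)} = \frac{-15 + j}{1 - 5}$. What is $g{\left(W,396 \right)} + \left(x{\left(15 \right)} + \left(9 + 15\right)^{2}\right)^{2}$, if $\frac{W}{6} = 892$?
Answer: $330427$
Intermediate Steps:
$W = 5352$ ($W = 6 \cdot 892 = 5352$)
$x{\left(j \right)} = \frac{15}{4} - \frac{j}{4}$ ($x{\left(j \right)} = \frac{-15 + j}{-4} = \left(-15 + j\right) \left(- \frac{1}{4}\right) = \frac{15}{4} - \frac{j}{4}$)
$g{\left(T,L \right)} = -1349$
$g{\left(W,396 \right)} + \left(x{\left(15 \right)} + \left(9 + 15\right)^{2}\right)^{2} = -1349 + \left(\left(\frac{15}{4} - \frac{15}{4}\right) + \left(9 + 15\right)^{2}\right)^{2} = -1349 + \left(\left(\frac{15}{4} - \frac{15}{4}\right) + 24^{2}\right)^{2} = -1349 + \left(0 + 576\right)^{2} = -1349 + 576^{2} = -1349 + 331776 = 330427$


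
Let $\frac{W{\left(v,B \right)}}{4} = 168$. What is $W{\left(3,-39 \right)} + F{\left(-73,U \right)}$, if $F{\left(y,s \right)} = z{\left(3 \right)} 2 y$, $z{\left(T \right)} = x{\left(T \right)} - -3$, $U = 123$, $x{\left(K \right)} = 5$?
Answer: $-496$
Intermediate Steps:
$W{\left(v,B \right)} = 672$ ($W{\left(v,B \right)} = 4 \cdot 168 = 672$)
$z{\left(T \right)} = 8$ ($z{\left(T \right)} = 5 - -3 = 5 + 3 = 8$)
$F{\left(y,s \right)} = 16 y$ ($F{\left(y,s \right)} = 8 \cdot 2 y = 16 y$)
$W{\left(3,-39 \right)} + F{\left(-73,U \right)} = 672 + 16 \left(-73\right) = 672 - 1168 = -496$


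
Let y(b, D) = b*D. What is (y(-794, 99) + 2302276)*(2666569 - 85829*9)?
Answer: 4211871136360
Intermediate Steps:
y(b, D) = D*b
(y(-794, 99) + 2302276)*(2666569 - 85829*9) = (99*(-794) + 2302276)*(2666569 - 85829*9) = (-78606 + 2302276)*(2666569 - 772461) = 2223670*1894108 = 4211871136360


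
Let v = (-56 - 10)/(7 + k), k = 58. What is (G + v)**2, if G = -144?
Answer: 88849476/4225 ≈ 21029.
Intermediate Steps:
v = -66/65 (v = (-56 - 10)/(7 + 58) = -66/65 ≈ -1.0154)
(G + v)**2 = (-144 - 66/65)**2 = (-9426/65)**2 = 88849476/4225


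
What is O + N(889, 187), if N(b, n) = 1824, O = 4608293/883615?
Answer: 1616322053/883615 ≈ 1829.2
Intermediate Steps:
O = 4608293/883615 (O = 4608293*(1/883615) = 4608293/883615 ≈ 5.2153)
O + N(889, 187) = 4608293/883615 + 1824 = 1616322053/883615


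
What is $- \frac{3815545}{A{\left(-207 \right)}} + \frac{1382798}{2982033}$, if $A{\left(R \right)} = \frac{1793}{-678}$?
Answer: $\frac{7714341467180644}{5346785169} \approx 1.4428 \cdot 10^{6}$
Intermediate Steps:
$A{\left(R \right)} = - \frac{1793}{678}$ ($A{\left(R \right)} = 1793 \left(- \frac{1}{678}\right) = - \frac{1793}{678}$)
$- \frac{3815545}{A{\left(-207 \right)}} + \frac{1382798}{2982033} = - \frac{3815545}{- \frac{1793}{678}} + \frac{1382798}{2982033} = \left(-3815545\right) \left(- \frac{678}{1793}\right) + 1382798 \cdot \frac{1}{2982033} = \frac{2586939510}{1793} + \frac{1382798}{2982033} = \frac{7714341467180644}{5346785169}$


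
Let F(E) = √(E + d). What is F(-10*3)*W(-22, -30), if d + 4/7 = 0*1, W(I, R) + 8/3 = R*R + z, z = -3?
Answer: 2683*I*√1498/21 ≈ 4944.9*I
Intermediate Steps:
W(I, R) = -17/3 + R² (W(I, R) = -8/3 + (R*R - 3) = -8/3 + (R² - 3) = -8/3 + (-3 + R²) = -17/3 + R²)
d = -4/7 (d = -4/7 + 0*1 = -4/7 + 0 = -4/7 ≈ -0.57143)
F(E) = √(-4/7 + E) (F(E) = √(E - 4/7) = √(-4/7 + E))
F(-10*3)*W(-22, -30) = (√(-28 + 49*(-10*3))/7)*(-17/3 + (-30)²) = (√(-28 + 49*(-30))/7)*(-17/3 + 900) = (√(-28 - 1470)/7)*(2683/3) = (√(-1498)/7)*(2683/3) = ((I*√1498)/7)*(2683/3) = (I*√1498/7)*(2683/3) = 2683*I*√1498/21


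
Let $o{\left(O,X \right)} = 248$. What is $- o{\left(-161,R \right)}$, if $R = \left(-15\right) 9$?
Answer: $-248$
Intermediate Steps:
$R = -135$
$- o{\left(-161,R \right)} = \left(-1\right) 248 = -248$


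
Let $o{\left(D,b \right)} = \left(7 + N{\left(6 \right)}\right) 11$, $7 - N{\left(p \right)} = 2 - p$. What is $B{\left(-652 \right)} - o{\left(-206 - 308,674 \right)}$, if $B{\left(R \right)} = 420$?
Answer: $222$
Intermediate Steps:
$N{\left(p \right)} = 5 + p$ ($N{\left(p \right)} = 7 - \left(2 - p\right) = 7 + \left(-2 + p\right) = 5 + p$)
$o{\left(D,b \right)} = 198$ ($o{\left(D,b \right)} = \left(7 + \left(5 + 6\right)\right) 11 = \left(7 + 11\right) 11 = 18 \cdot 11 = 198$)
$B{\left(-652 \right)} - o{\left(-206 - 308,674 \right)} = 420 - 198 = 222$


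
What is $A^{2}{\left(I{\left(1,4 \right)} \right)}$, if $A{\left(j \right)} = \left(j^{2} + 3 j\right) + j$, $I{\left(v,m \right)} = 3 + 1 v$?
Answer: $1024$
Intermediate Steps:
$I{\left(v,m \right)} = 3 + v$
$A{\left(j \right)} = j^{2} + 4 j$
$A^{2}{\left(I{\left(1,4 \right)} \right)} = \left(\left(3 + 1\right) \left(4 + \left(3 + 1\right)\right)\right)^{2} = \left(4 \left(4 + 4\right)\right)^{2} = \left(4 \cdot 8\right)^{2} = 32^{2} = 1024$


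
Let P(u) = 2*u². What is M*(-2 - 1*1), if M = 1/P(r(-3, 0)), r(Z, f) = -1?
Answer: -3/2 ≈ -1.5000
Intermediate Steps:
M = ½ (M = 1/(2*(-1)²) = 1/(2*1) = 1/2 = ½ ≈ 0.50000)
M*(-2 - 1*1) = (-2 - 1*1)/2 = (-2 - 1)/2 = (½)*(-3) = -3/2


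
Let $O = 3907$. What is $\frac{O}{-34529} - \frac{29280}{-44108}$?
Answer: $\frac{209669791}{380751283} \approx 0.55067$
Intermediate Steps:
$\frac{O}{-34529} - \frac{29280}{-44108} = \frac{3907}{-34529} - \frac{29280}{-44108} = 3907 \left(- \frac{1}{34529}\right) - - \frac{7320}{11027} = - \frac{3907}{34529} + \frac{7320}{11027} = \frac{209669791}{380751283}$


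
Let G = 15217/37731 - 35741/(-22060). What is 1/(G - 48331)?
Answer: -832345860/40226423528969 ≈ -2.0692e-5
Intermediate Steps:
G = 1684230691/832345860 (G = 15217*(1/37731) - 35741*(-1/22060) = 15217/37731 + 35741/22060 = 1684230691/832345860 ≈ 2.0235)
1/(G - 48331) = 1/(1684230691/832345860 - 48331) = 1/(-40226423528969/832345860) = -832345860/40226423528969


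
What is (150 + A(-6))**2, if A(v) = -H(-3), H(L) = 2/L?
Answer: 204304/9 ≈ 22700.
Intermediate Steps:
A(v) = 2/3 (A(v) = -2/(-3) = -2*(-1)/3 = -1*(-2/3) = 2/3)
(150 + A(-6))**2 = (150 + 2/3)**2 = (452/3)**2 = 204304/9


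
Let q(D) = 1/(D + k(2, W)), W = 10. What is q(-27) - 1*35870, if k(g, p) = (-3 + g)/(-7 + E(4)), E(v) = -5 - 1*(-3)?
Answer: -8680549/242 ≈ -35870.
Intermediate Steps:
E(v) = -2 (E(v) = -5 + 3 = -2)
k(g, p) = ⅓ - g/9 (k(g, p) = (-3 + g)/(-7 - 2) = (-3 + g)/(-9) = (-3 + g)*(-⅑) = ⅓ - g/9)
q(D) = 1/(⅑ + D) (q(D) = 1/(D + (⅓ - ⅑*2)) = 1/(D + (⅓ - 2/9)) = 1/(D + ⅑) = 1/(⅑ + D))
q(-27) - 1*35870 = 9/(1 + 9*(-27)) - 1*35870 = 9/(1 - 243) - 35870 = 9/(-242) - 35870 = 9*(-1/242) - 35870 = -9/242 - 35870 = -8680549/242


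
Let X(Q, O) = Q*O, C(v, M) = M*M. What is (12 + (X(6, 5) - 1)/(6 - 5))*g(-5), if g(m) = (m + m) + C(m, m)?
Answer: 615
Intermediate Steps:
C(v, M) = M²
X(Q, O) = O*Q
g(m) = m² + 2*m (g(m) = (m + m) + m² = 2*m + m² = m² + 2*m)
(12 + (X(6, 5) - 1)/(6 - 5))*g(-5) = (12 + (5*6 - 1)/(6 - 5))*(-5*(2 - 5)) = (12 + (30 - 1)/1)*(-5*(-3)) = (12 + 29*1)*15 = (12 + 29)*15 = 41*15 = 615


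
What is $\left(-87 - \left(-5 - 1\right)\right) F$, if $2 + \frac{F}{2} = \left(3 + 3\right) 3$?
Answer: $-2592$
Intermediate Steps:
$F = 32$ ($F = -4 + 2 \left(3 + 3\right) 3 = -4 + 2 \cdot 6 \cdot 3 = -4 + 2 \cdot 18 = -4 + 36 = 32$)
$\left(-87 - \left(-5 - 1\right)\right) F = \left(-87 - \left(-5 - 1\right)\right) 32 = \left(-87 - -6\right) 32 = \left(-87 + 6\right) 32 = \left(-81\right) 32 = -2592$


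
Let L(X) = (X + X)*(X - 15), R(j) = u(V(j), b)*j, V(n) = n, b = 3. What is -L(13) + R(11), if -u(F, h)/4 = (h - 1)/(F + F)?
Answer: 48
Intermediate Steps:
u(F, h) = -2*(-1 + h)/F (u(F, h) = -4*(h - 1)/(F + F) = -4*(-1 + h)/(2*F) = -4*(-1 + h)*1/(2*F) = -2*(-1 + h)/F)
R(j) = -4 (R(j) = (2*(1 - 1*3)/j)*j = (2*(1 - 3)/j)*j = (2*(-2)/j)*j = (-4/j)*j = -4)
L(X) = 2*X*(-15 + X) (L(X) = (2*X)*(-15 + X) = 2*X*(-15 + X))
-L(13) + R(11) = -2*13*(-15 + 13) - 4 = -2*13*(-2) - 4 = -1*(-52) - 4 = 52 - 4 = 48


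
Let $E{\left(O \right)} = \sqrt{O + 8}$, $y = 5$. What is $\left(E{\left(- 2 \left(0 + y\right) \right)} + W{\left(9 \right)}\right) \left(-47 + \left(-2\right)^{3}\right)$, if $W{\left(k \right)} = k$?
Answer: $-495 - 55 i \sqrt{2} \approx -495.0 - 77.782 i$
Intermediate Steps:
$E{\left(O \right)} = \sqrt{8 + O}$
$\left(E{\left(- 2 \left(0 + y\right) \right)} + W{\left(9 \right)}\right) \left(-47 + \left(-2\right)^{3}\right) = \left(\sqrt{8 - 2 \left(0 + 5\right)} + 9\right) \left(-47 + \left(-2\right)^{3}\right) = \left(\sqrt{8 - 10} + 9\right) \left(-47 - 8\right) = \left(\sqrt{8 - 10} + 9\right) \left(-55\right) = \left(\sqrt{-2} + 9\right) \left(-55\right) = \left(i \sqrt{2} + 9\right) \left(-55\right) = \left(9 + i \sqrt{2}\right) \left(-55\right) = -495 - 55 i \sqrt{2}$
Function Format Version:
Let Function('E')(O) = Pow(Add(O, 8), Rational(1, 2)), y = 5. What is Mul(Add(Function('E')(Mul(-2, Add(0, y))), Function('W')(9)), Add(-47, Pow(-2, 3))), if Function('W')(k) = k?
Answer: Add(-495, Mul(-55, I, Pow(2, Rational(1, 2)))) ≈ Add(-495.00, Mul(-77.782, I))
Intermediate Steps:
Function('E')(O) = Pow(Add(8, O), Rational(1, 2))
Mul(Add(Function('E')(Mul(-2, Add(0, y))), Function('W')(9)), Add(-47, Pow(-2, 3))) = Mul(Add(Pow(Add(8, Mul(-2, Add(0, 5))), Rational(1, 2)), 9), Add(-47, Pow(-2, 3))) = Mul(Add(Pow(Add(8, Mul(-2, 5)), Rational(1, 2)), 9), Add(-47, -8)) = Mul(Add(Pow(Add(8, -10), Rational(1, 2)), 9), -55) = Mul(Add(Pow(-2, Rational(1, 2)), 9), -55) = Mul(Add(Mul(I, Pow(2, Rational(1, 2))), 9), -55) = Mul(Add(9, Mul(I, Pow(2, Rational(1, 2)))), -55) = Add(-495, Mul(-55, I, Pow(2, Rational(1, 2))))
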